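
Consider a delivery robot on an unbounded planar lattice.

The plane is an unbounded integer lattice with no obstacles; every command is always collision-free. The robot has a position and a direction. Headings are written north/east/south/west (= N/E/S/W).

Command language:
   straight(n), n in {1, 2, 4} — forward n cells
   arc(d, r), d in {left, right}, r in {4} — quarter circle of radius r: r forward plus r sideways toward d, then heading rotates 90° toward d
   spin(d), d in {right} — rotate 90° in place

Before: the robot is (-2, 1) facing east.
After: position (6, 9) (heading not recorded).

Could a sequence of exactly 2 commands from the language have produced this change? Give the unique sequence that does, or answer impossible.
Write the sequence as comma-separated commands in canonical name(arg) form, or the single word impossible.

key: order matters: swapping arc(left, 4) and arc(right, 4) lands elsewhere
t0: (-2, 1) facing east
[1] after arc(left, 4): (2, 5) facing north
[2] after arc(right, 4): (6, 9) facing east
no other 2-command option fits: unique.

arc(left, 4), arc(right, 4)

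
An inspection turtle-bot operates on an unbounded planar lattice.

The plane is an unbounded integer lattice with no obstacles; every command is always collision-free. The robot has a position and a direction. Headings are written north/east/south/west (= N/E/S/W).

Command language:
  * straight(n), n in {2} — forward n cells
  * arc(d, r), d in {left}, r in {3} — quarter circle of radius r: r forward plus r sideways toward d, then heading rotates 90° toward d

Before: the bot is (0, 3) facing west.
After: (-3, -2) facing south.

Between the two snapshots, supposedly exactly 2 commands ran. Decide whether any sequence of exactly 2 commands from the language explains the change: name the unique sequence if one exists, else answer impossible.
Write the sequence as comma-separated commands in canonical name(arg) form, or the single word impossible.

arc(left, 3), straight(2)

key: cell and facing (now S) both changed — the 2 commands mix motion and turning
start: (0, 3) facing west
t=1 arc(left, 3) ⇒ (-3, 0) facing south
t=2 straight(2) ⇒ (-3, -2) facing south
no rival 2-sequence matches.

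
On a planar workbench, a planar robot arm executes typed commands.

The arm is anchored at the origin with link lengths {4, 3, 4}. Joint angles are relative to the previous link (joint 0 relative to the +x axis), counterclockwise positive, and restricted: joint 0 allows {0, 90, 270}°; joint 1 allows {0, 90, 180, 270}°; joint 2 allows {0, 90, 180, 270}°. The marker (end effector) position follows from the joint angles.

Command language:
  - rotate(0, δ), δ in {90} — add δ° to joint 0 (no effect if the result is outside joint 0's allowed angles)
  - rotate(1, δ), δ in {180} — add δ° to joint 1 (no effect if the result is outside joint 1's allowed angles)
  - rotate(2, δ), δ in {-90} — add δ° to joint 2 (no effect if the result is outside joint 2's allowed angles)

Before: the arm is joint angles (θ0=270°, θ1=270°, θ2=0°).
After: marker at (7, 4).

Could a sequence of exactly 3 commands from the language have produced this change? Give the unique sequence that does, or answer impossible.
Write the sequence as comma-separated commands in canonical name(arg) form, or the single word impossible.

initial: joint angles (θ0=270°, θ1=270°, θ2=0°)
1. rotate(0, 90) → joint angles (θ0=0°, θ1=270°, θ2=0°)
2. rotate(0, 90) → joint angles (θ0=90°, θ1=270°, θ2=0°)
3. rotate(0, 90) → joint angles (θ0=90°, θ1=270°, θ2=0°)
no rival 3-sequence matches.

rotate(0, 90), rotate(0, 90), rotate(0, 90)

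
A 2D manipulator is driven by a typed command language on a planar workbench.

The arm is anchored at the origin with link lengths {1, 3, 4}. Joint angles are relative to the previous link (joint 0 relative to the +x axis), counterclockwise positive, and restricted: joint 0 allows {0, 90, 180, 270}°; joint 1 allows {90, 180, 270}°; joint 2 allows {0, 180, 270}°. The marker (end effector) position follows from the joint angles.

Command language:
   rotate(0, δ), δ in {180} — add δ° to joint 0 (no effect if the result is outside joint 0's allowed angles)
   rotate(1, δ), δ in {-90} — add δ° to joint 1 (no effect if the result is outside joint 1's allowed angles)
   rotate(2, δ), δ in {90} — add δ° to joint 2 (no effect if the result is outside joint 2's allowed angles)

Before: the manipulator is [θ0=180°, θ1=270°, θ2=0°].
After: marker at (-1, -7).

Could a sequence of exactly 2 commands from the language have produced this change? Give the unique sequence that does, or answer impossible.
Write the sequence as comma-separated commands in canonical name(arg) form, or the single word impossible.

rotate(1, -90), rotate(1, -90)

initial: [θ0=180°, θ1=270°, θ2=0°]
t=1 rotate(1, -90) ⇒ [θ0=180°, θ1=180°, θ2=0°]
t=2 rotate(1, -90) ⇒ [θ0=180°, θ1=90°, θ2=0°]
no other 2-command option fits: unique.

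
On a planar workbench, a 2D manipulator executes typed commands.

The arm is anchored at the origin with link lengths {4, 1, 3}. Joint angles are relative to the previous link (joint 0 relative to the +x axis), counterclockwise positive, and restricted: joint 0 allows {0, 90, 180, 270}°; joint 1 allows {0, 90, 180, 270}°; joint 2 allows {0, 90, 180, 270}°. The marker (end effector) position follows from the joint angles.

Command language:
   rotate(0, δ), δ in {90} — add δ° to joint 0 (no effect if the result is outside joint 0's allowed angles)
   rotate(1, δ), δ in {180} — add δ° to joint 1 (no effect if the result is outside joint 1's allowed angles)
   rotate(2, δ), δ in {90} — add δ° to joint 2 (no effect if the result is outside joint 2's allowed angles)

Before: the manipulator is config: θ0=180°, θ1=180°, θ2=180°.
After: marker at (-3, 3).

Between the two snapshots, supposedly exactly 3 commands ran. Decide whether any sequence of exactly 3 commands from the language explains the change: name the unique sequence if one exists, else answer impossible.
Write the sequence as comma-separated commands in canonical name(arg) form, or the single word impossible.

rotate(2, 90), rotate(2, 90), rotate(2, 90)

start: config: θ0=180°, θ1=180°, θ2=180°
t=1 rotate(2, 90) ⇒ config: θ0=180°, θ1=180°, θ2=270°
t=2 rotate(2, 90) ⇒ config: θ0=180°, θ1=180°, θ2=0°
t=3 rotate(2, 90) ⇒ config: θ0=180°, θ1=180°, θ2=90°
all 27 alternatives checked — unique.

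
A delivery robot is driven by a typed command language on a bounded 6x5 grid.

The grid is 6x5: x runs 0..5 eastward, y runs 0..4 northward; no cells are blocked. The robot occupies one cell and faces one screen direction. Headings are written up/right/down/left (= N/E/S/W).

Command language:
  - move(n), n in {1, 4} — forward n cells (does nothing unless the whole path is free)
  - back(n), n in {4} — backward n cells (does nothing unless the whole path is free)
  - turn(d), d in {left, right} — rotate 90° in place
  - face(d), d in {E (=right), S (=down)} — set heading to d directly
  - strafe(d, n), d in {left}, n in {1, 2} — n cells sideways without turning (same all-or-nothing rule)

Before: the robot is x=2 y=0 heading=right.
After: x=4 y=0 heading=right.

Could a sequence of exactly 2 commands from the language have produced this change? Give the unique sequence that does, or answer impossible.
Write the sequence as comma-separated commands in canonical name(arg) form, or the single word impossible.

key: still facing E at the end — nothing in the sequence rotates
from: x=2 y=0 heading=right
[1] after move(1): x=3 y=0 heading=right
[2] after move(1): x=4 y=0 heading=right
no other 2-command option fits: unique.

move(1), move(1)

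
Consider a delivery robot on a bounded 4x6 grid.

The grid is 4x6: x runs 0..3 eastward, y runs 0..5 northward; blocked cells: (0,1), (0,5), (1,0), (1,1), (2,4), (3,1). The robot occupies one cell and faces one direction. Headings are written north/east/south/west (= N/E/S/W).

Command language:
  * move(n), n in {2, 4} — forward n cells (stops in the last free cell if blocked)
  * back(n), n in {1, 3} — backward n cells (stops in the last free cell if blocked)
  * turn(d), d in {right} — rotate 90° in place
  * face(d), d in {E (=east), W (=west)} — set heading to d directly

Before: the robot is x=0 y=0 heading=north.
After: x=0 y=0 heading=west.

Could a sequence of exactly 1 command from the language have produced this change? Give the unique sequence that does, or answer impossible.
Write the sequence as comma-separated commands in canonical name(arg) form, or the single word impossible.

key: (0,0) unchanged — the single command moves nothing
t0: x=0 y=0 heading=north
1. face(W) → x=0 y=0 heading=west
no rival 1-sequence matches.

face(W)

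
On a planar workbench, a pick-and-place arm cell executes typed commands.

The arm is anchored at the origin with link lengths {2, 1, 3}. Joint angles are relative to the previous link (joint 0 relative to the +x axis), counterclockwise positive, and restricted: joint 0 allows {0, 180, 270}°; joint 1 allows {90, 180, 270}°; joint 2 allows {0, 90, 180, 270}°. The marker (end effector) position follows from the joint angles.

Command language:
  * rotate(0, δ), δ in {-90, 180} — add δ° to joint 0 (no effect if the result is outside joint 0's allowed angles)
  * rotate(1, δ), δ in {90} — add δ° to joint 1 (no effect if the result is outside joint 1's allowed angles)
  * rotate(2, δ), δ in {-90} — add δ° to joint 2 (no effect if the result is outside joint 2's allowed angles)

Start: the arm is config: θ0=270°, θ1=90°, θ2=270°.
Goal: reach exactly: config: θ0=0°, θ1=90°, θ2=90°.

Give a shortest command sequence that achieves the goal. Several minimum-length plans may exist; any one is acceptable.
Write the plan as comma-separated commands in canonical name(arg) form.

rotate(2, -90), rotate(2, -90), rotate(0, -90), rotate(0, 180)

from: config: θ0=270°, θ1=90°, θ2=270°
t=1 rotate(2, -90) ⇒ config: θ0=270°, θ1=90°, θ2=180°
t=2 rotate(2, -90) ⇒ config: θ0=270°, θ1=90°, θ2=90°
t=3 rotate(0, -90) ⇒ config: θ0=180°, θ1=90°, θ2=90°
t=4 rotate(0, 180) ⇒ config: θ0=0°, θ1=90°, θ2=90°
shorter routes all fall short; 4 is best.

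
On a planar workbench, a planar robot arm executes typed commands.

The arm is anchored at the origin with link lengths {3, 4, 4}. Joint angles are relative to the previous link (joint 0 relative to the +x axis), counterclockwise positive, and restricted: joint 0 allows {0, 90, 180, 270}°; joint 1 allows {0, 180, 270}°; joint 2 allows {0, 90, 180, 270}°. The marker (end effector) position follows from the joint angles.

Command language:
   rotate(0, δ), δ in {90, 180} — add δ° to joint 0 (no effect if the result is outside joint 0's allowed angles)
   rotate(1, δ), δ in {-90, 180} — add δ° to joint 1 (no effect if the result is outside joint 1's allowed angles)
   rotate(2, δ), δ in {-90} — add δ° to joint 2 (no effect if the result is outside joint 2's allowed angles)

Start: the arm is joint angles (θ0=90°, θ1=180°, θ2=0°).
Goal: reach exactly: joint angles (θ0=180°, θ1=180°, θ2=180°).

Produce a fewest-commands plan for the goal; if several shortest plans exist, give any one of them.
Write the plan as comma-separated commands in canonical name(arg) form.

rotate(2, -90), rotate(2, -90), rotate(0, 90)

t0: joint angles (θ0=90°, θ1=180°, θ2=0°)
step 1 (rotate(2, -90)): joint angles (θ0=90°, θ1=180°, θ2=270°)
step 2 (rotate(2, -90)): joint angles (θ0=90°, θ1=180°, θ2=180°)
step 3 (rotate(0, 90)): joint angles (θ0=180°, θ1=180°, θ2=180°)
shorter routes all fall short; 3 is best.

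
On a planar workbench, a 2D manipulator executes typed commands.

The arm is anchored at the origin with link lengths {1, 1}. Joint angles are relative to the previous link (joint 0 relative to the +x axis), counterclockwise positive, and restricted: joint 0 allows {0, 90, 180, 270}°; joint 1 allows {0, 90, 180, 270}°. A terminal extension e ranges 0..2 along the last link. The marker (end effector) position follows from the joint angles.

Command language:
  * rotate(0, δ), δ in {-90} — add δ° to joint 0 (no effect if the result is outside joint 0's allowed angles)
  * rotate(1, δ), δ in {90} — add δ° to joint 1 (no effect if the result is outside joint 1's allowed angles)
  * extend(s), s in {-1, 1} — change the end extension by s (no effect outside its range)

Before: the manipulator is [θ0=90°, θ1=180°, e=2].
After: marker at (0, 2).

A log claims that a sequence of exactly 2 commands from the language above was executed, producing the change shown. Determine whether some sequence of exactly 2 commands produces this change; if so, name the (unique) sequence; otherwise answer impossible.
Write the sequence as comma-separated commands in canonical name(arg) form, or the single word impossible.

rotate(0, -90), rotate(0, -90)

t0: [θ0=90°, θ1=180°, e=2]
step 1 (rotate(0, -90)): [θ0=0°, θ1=180°, e=2]
step 2 (rotate(0, -90)): [θ0=270°, θ1=180°, e=2]
no other 2-command option fits: unique.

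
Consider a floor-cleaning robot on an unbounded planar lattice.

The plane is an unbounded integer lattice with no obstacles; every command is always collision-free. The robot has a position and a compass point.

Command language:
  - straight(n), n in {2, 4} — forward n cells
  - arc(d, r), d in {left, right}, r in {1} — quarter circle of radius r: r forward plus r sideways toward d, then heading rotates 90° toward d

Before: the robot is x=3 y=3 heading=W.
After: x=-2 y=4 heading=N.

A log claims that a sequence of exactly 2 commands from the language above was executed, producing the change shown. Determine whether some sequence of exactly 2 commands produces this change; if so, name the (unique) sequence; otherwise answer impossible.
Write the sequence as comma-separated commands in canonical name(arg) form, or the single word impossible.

key: order matters: swapping straight(4) and arc(right, 1) lands elsewhere
t0: x=3 y=3 heading=W
[1] after straight(4): x=-1 y=3 heading=W
[2] after arc(right, 1): x=-2 y=4 heading=N
no rival 2-sequence matches.

straight(4), arc(right, 1)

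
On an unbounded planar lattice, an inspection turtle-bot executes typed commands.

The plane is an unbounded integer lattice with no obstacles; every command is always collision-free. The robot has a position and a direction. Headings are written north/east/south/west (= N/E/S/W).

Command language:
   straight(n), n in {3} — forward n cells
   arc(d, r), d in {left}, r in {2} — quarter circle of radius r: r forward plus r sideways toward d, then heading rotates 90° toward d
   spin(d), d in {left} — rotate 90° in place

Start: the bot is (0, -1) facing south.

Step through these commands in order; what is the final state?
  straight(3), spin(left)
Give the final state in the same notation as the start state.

t0: (0, -1) facing south
[1] after straight(3): (0, -4) facing south
[2] after spin(left): (0, -4) facing east

(0, -4) facing east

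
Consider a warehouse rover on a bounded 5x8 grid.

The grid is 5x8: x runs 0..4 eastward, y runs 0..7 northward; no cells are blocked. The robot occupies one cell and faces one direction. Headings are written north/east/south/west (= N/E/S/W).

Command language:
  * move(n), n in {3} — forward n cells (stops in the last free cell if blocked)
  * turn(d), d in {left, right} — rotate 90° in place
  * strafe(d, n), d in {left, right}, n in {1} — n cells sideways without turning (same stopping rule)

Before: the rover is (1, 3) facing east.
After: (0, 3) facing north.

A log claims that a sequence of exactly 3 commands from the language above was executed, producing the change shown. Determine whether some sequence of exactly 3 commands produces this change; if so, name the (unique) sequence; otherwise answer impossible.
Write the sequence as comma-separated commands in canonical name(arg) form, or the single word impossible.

key: order matters: swapping turn(left) and strafe(left, 1) lands elsewhere
from: (1, 3) facing east
step 1 (turn(left)): (1, 3) facing north
step 2 (strafe(left, 1)): (0, 3) facing north
step 3 (strafe(left, 1)): (0, 3) facing north
all 125 alternatives checked — unique.

turn(left), strafe(left, 1), strafe(left, 1)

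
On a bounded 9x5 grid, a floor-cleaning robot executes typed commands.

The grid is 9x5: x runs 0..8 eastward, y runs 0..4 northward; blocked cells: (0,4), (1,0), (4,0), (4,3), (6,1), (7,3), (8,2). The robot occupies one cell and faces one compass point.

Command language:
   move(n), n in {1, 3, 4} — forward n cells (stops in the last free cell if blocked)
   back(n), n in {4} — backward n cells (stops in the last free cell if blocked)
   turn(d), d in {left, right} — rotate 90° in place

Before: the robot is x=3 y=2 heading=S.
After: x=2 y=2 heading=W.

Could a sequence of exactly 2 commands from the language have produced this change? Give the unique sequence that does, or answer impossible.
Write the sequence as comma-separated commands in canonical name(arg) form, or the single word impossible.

key: position moved to (2,2) AND the heading swung to W — translation plus rotation needed
from: x=3 y=2 heading=S
step 1 (turn(right)): x=3 y=2 heading=W
step 2 (move(1)): x=2 y=2 heading=W
uniquely the one of 36 2-step routes that fits.

turn(right), move(1)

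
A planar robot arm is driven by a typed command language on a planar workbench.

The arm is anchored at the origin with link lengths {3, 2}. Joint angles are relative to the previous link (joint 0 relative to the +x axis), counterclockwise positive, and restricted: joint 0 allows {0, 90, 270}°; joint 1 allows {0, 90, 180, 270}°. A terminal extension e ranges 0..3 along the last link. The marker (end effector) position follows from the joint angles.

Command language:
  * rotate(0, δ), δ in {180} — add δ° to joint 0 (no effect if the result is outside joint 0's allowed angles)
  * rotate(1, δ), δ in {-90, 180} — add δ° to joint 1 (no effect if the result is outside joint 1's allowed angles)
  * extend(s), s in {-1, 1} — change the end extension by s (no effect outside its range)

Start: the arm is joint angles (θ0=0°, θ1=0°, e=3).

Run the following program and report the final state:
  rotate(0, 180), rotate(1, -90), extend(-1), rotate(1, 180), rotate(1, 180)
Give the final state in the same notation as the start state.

from: joint angles (θ0=0°, θ1=0°, e=3)
[1] after rotate(0, 180): joint angles (θ0=0°, θ1=0°, e=3)
[2] after rotate(1, -90): joint angles (θ0=0°, θ1=270°, e=3)
[3] after extend(-1): joint angles (θ0=0°, θ1=270°, e=2)
[4] after rotate(1, 180): joint angles (θ0=0°, θ1=90°, e=2)
[5] after rotate(1, 180): joint angles (θ0=0°, θ1=270°, e=2)

joint angles (θ0=0°, θ1=270°, e=2)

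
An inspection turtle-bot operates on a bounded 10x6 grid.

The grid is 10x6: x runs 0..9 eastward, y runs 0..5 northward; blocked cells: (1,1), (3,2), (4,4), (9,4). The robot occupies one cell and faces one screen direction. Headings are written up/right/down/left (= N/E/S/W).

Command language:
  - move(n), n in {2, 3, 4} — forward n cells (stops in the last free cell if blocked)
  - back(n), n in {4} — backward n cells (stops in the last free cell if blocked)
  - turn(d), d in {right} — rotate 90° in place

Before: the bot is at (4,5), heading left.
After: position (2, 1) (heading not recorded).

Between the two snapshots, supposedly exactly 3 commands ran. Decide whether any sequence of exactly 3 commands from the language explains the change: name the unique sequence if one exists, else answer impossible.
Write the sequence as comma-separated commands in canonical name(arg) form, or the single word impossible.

key: running back(4) before move(2) would end elsewhere — order is forced
begin: at (4,5), heading left
step 1 (move(2)): at (2,5), heading left
step 2 (turn(right)): at (2,5), heading up
step 3 (back(4)): at (2,1), heading up
no other 3-command option fits: unique.

move(2), turn(right), back(4)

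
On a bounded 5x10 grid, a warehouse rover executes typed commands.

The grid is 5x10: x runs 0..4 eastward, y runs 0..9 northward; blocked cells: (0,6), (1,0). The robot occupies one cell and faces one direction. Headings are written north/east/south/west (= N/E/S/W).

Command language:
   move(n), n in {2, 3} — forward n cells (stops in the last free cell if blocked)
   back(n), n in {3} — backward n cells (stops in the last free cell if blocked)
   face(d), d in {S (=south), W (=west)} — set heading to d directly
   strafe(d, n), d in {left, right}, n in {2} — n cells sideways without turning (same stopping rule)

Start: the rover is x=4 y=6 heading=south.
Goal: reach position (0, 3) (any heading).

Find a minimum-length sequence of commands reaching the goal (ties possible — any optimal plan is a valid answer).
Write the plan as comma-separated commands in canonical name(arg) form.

strafe(right, 2), move(3), strafe(right, 2)

from: x=4 y=6 heading=south
1. strafe(right, 2) → x=2 y=6 heading=south
2. move(3) → x=2 y=3 heading=south
3. strafe(right, 2) → x=0 y=3 heading=south
nothing shorter than 3 reaches the goal.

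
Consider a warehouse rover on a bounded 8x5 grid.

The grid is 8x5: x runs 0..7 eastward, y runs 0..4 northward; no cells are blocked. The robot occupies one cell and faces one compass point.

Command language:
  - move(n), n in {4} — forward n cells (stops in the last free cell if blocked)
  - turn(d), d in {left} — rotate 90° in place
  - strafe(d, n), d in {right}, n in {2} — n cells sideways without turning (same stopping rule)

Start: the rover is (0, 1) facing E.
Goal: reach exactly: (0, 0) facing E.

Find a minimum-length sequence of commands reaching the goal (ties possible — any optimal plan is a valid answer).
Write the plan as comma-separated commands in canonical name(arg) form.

strafe(right, 2)

start: (0, 1) facing E
step 1 (strafe(right, 2)): (0, 0) facing E
shorter routes all fall short; 1 is best.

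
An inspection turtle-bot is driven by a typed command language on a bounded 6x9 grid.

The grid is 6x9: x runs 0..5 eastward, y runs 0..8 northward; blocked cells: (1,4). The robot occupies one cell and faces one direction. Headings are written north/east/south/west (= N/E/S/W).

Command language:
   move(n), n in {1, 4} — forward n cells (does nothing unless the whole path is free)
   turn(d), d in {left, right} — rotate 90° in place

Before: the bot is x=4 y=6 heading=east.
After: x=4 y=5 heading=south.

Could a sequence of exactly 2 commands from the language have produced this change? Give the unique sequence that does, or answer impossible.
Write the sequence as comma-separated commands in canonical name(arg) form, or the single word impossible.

key: running move(1) before turn(right) would end elsewhere — order is forced
from: x=4 y=6 heading=east
step 1 (turn(right)): x=4 y=6 heading=south
step 2 (move(1)): x=4 y=5 heading=south
uniquely the one of 16 2-step routes that fits.

turn(right), move(1)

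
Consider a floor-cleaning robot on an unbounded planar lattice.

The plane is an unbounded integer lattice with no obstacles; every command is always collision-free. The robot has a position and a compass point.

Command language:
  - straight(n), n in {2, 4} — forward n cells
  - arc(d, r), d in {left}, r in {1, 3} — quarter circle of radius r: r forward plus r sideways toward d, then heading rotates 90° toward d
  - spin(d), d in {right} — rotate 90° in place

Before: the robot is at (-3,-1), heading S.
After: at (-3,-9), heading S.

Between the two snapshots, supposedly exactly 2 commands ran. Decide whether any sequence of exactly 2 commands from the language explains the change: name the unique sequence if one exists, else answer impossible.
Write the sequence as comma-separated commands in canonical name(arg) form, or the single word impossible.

key: still facing S at the end — nothing in the sequence rotates
from: at (-3,-1), heading S
1. straight(4) → at (-3,-5), heading S
2. straight(4) → at (-3,-9), heading S
no other 2-command option fits: unique.

straight(4), straight(4)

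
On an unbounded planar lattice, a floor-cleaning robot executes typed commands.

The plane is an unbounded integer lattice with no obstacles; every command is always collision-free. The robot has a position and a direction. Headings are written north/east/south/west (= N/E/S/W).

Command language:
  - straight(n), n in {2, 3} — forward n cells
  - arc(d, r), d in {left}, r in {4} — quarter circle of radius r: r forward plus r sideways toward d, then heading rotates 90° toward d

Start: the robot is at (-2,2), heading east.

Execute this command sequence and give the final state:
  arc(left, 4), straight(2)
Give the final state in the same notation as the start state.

at (2,8), heading north

from: at (-2,2), heading east
step 1 (arc(left, 4)): at (2,6), heading north
step 2 (straight(2)): at (2,8), heading north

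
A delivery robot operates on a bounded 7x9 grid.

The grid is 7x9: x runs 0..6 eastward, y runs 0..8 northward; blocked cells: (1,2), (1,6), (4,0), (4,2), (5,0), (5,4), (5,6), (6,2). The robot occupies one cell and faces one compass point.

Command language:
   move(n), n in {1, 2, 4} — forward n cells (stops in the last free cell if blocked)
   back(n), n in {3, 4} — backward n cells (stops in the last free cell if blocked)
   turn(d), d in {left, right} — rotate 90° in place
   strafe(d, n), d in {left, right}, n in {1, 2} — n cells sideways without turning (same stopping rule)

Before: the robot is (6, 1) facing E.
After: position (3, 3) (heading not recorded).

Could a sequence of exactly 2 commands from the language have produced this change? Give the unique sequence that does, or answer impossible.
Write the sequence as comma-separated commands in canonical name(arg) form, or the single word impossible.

key: order matters: swapping back(3) and strafe(left, 2) lands elsewhere
begin: (6, 1) facing E
[1] after back(3): (3, 1) facing E
[2] after strafe(left, 2): (3, 3) facing E
all 121 alternatives checked — unique.

back(3), strafe(left, 2)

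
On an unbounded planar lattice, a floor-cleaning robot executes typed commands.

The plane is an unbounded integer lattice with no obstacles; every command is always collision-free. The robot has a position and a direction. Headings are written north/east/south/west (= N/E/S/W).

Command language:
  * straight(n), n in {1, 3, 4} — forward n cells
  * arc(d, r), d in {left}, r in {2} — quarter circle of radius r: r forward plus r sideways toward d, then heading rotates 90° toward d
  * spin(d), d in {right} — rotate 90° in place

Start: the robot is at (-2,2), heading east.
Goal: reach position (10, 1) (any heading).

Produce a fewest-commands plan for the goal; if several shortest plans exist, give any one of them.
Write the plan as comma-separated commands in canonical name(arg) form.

straight(4), straight(4), straight(4), spin(right), straight(1)

start: at (-2,2), heading east
[1] after straight(4): at (2,2), heading east
[2] after straight(4): at (6,2), heading east
[3] after straight(4): at (10,2), heading east
[4] after spin(right): at (10,2), heading south
[5] after straight(1): at (10,1), heading south
nothing shorter than 5 reaches the goal.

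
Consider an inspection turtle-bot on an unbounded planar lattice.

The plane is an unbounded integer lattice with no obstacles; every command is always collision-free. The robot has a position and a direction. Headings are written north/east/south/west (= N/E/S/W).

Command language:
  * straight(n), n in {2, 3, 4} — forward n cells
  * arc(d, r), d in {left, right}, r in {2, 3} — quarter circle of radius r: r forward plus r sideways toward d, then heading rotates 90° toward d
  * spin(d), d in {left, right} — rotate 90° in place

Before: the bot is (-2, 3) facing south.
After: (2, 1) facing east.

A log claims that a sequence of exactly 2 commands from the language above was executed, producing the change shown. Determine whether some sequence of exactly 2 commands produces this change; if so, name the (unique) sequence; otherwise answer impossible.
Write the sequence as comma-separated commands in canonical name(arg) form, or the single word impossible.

key: order matters: swapping arc(left, 2) and straight(2) lands elsewhere
t0: (-2, 3) facing south
[1] after arc(left, 2): (0, 1) facing east
[2] after straight(2): (2, 1) facing east
all 81 alternatives checked — unique.

arc(left, 2), straight(2)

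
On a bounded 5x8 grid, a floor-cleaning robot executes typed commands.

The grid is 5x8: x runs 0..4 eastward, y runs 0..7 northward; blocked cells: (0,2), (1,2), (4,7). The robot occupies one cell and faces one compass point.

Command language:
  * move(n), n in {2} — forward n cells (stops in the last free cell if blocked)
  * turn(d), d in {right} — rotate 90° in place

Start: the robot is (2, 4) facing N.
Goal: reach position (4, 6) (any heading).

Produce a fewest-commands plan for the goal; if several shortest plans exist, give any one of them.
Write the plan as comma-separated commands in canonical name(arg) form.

start: (2, 4) facing N
t=1 move(2) ⇒ (2, 6) facing N
t=2 turn(right) ⇒ (2, 6) facing E
t=3 move(2) ⇒ (4, 6) facing E
minimal: 3 command(s), checked below 3.

move(2), turn(right), move(2)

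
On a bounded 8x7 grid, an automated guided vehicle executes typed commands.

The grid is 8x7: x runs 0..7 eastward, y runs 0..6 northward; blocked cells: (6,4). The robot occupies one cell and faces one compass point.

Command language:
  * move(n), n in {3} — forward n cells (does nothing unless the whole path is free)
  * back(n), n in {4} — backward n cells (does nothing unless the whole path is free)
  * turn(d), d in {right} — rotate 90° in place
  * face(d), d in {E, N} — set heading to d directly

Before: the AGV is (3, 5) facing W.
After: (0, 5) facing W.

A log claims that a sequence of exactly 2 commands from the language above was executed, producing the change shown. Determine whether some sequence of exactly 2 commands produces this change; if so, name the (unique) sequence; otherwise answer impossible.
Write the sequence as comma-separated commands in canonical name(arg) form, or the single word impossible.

key: the second move(3) would leave the grid, so it does nothing
initial: (3, 5) facing W
1. move(3) → (0, 5) facing W
2. move(3) → (0, 5) facing W
all 25 alternatives checked — unique.

move(3), move(3)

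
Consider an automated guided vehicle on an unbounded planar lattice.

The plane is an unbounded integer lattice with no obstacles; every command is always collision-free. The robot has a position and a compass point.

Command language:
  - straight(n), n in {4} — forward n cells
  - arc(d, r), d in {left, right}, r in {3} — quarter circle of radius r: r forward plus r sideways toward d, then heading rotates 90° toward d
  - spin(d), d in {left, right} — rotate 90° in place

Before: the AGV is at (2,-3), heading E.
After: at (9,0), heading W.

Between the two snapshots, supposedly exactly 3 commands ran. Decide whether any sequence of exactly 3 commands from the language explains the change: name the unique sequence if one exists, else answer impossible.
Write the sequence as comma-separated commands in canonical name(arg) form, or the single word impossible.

key: running spin(left) before straight(4) would end elsewhere — order is forced
from: at (2,-3), heading E
[1] after straight(4): at (6,-3), heading E
[2] after arc(left, 3): at (9,0), heading N
[3] after spin(left): at (9,0), heading W
all 125 alternatives checked — unique.

straight(4), arc(left, 3), spin(left)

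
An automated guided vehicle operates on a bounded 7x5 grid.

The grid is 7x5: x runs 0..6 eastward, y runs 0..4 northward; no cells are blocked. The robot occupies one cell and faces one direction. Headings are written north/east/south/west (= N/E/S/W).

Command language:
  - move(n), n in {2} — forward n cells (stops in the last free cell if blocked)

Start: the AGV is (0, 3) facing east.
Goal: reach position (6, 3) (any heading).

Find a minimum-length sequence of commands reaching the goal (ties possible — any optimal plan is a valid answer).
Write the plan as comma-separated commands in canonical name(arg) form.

begin: (0, 3) facing east
[1] after move(2): (2, 3) facing east
[2] after move(2): (4, 3) facing east
[3] after move(2): (6, 3) facing east
minimal: 3 command(s), checked below 3.

move(2), move(2), move(2)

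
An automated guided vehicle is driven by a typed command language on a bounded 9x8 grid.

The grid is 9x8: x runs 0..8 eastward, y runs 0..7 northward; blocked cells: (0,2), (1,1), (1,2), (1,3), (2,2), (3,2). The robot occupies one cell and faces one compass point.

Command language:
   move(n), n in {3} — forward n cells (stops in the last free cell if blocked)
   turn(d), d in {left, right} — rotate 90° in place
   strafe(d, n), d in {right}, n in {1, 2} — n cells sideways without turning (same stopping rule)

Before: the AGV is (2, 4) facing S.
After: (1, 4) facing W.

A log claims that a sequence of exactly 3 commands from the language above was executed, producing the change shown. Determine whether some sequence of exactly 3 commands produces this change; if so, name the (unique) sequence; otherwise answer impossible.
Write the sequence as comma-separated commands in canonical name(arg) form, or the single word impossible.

strafe(right, 1), move(3), turn(right)

key: order matters: swapping strafe(right, 1) and turn(right) lands elsewhere
t0: (2, 4) facing S
[1] after strafe(right, 1): (1, 4) facing S
[2] after move(3): (1, 4) facing S
[3] after turn(right): (1, 4) facing W
all 125 alternatives checked — unique.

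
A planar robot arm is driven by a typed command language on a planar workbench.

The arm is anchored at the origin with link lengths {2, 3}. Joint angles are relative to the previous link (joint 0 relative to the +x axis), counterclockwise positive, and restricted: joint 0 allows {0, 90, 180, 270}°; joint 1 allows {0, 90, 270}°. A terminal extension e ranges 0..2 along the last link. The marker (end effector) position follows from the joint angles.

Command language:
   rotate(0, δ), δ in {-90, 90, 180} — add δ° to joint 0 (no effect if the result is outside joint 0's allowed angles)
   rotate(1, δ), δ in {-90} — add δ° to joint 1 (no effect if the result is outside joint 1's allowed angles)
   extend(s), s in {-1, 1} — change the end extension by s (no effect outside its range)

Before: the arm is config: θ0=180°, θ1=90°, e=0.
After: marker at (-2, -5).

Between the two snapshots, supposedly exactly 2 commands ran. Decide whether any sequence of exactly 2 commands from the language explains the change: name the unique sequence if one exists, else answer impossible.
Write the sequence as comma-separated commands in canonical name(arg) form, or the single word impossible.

start: config: θ0=180°, θ1=90°, e=0
[1] after extend(1): config: θ0=180°, θ1=90°, e=1
[2] after extend(1): config: θ0=180°, θ1=90°, e=2
all 36 alternatives checked — unique.

extend(1), extend(1)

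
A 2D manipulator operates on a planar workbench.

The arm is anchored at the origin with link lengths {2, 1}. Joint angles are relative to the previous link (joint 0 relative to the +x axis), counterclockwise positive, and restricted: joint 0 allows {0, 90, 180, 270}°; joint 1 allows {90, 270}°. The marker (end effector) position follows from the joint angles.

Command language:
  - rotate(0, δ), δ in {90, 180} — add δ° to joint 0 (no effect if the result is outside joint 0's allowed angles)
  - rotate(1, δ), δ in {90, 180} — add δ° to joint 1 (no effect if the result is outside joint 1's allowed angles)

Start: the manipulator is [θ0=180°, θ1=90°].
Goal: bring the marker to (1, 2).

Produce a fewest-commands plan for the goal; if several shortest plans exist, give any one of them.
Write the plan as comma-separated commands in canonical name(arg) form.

rotate(0, 90), rotate(1, 180), rotate(0, 180)

start: [θ0=180°, θ1=90°]
t=1 rotate(0, 90) ⇒ [θ0=270°, θ1=90°]
t=2 rotate(1, 180) ⇒ [θ0=270°, θ1=270°]
t=3 rotate(0, 180) ⇒ [θ0=90°, θ1=270°]
nothing shorter than 3 reaches the goal.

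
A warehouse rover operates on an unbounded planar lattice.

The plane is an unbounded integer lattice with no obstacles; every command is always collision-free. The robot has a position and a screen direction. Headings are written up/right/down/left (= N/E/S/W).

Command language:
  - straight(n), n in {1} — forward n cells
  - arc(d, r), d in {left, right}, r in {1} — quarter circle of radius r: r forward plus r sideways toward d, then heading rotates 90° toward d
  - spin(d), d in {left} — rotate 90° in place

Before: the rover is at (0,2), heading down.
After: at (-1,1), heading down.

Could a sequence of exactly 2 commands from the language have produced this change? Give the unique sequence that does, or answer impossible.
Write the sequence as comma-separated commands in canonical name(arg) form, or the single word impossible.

key: order matters: swapping arc(right, 1) and spin(left) lands elsewhere
start: at (0,2), heading down
t=1 arc(right, 1) ⇒ at (-1,1), heading left
t=2 spin(left) ⇒ at (-1,1), heading down
no rival 2-sequence matches.

arc(right, 1), spin(left)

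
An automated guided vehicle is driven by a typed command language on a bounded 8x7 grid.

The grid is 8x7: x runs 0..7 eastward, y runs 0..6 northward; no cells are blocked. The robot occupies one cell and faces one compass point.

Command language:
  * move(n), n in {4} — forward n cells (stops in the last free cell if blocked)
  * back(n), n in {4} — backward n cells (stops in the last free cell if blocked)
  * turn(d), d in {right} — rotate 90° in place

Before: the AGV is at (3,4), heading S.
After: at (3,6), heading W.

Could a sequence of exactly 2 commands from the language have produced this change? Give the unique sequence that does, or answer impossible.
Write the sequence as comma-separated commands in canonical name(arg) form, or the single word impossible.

back(4), turn(right)

key: position moved to (3,6) AND the heading swung to W — translation plus rotation needed
from: at (3,4), heading S
[1] after back(4): at (3,6), heading S
[2] after turn(right): at (3,6), heading W
no other 2-command option fits: unique.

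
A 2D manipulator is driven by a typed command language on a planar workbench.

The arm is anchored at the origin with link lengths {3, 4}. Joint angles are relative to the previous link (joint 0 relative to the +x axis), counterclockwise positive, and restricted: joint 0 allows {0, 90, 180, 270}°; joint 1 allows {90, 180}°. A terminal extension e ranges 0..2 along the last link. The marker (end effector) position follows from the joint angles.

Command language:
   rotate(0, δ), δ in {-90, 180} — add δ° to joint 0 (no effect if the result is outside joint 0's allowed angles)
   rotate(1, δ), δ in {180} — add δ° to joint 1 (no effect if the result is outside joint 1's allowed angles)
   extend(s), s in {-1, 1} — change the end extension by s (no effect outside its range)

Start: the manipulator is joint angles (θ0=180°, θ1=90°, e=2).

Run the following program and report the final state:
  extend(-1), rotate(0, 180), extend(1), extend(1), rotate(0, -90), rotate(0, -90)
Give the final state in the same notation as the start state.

initial: joint angles (θ0=180°, θ1=90°, e=2)
t=1 extend(-1) ⇒ joint angles (θ0=180°, θ1=90°, e=1)
t=2 rotate(0, 180) ⇒ joint angles (θ0=0°, θ1=90°, e=1)
t=3 extend(1) ⇒ joint angles (θ0=0°, θ1=90°, e=2)
t=4 extend(1) ⇒ joint angles (θ0=0°, θ1=90°, e=2)
t=5 rotate(0, -90) ⇒ joint angles (θ0=270°, θ1=90°, e=2)
t=6 rotate(0, -90) ⇒ joint angles (θ0=180°, θ1=90°, e=2)

joint angles (θ0=180°, θ1=90°, e=2)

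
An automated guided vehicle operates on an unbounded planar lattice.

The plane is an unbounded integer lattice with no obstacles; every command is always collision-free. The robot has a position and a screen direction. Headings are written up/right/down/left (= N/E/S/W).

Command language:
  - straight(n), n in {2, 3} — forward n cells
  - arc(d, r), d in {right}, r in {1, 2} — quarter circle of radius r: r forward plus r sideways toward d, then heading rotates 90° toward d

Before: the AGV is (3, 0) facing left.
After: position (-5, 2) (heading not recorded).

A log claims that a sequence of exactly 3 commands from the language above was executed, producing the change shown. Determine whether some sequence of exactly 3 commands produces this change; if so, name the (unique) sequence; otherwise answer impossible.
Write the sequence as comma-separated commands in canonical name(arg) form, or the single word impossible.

straight(3), straight(3), arc(right, 2)

key: running arc(right, 2) before straight(3) would end elsewhere — order is forced
initial: (3, 0) facing left
[1] after straight(3): (0, 0) facing left
[2] after straight(3): (-3, 0) facing left
[3] after arc(right, 2): (-5, 2) facing up
uniquely the one of 64 3-step routes that fits.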